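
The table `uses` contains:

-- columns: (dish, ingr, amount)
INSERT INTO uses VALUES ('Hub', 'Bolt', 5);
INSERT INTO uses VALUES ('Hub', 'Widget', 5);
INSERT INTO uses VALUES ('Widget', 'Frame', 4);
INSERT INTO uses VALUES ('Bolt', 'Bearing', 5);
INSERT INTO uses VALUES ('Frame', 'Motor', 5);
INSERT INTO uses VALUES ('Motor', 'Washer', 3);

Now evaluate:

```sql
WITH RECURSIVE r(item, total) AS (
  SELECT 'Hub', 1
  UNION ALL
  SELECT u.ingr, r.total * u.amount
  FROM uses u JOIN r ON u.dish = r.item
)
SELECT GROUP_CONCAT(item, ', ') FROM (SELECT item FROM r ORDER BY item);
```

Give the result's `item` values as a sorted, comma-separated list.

Base: (Hub, total=1).
Iteration 1: components of {Hub} -> Bolt = 1*5 = 5, Widget = 1*5 = 5.
Iteration 2: components of {Bolt,Widget} -> Bearing = 5*5 = 25, Frame = 5*4 = 20.
Iteration 3: components of {Bearing,Frame} -> Motor = 20*5 = 100.
Iteration 4: components of {Motor} -> Washer = 100*3 = 300.
Iteration 5: no further components; recursion stops.

Bearing, Bolt, Frame, Hub, Motor, Washer, Widget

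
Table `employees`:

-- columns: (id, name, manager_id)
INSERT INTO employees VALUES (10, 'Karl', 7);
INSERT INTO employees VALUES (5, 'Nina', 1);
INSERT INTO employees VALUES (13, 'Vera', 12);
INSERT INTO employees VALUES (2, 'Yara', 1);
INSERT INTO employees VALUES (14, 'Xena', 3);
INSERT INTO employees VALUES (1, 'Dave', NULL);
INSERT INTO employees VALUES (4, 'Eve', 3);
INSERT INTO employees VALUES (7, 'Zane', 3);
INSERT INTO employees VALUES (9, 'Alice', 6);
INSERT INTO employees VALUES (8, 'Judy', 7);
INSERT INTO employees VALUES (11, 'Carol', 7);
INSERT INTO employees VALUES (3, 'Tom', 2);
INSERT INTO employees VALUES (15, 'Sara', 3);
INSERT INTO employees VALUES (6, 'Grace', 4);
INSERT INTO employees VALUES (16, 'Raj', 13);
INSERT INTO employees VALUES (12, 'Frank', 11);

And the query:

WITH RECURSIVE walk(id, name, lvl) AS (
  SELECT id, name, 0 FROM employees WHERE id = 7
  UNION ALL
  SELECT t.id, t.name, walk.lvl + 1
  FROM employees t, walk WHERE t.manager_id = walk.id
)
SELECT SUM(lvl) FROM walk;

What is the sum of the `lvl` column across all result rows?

Base: id=7 (Zane) at lvl 0.
Iteration 1: rows with manager_id in {7} -> Judy (id 8, lvl 1), Karl (id 10, lvl 1), Carol (id 11, lvl 1).
Iteration 2: rows with manager_id in {8,10,11} -> Frank (id 12, lvl 2).
Iteration 3: rows with manager_id in {12} -> Vera (id 13, lvl 3).
Iteration 4: rows with manager_id in {13} -> Raj (id 16, lvl 4).
Iteration 5: no rows with manager_id in {16}; recursion stops.
SUM(lvl) = 0 + 1 + 1 + 1 + 2 + 3 + 4 = 12.

12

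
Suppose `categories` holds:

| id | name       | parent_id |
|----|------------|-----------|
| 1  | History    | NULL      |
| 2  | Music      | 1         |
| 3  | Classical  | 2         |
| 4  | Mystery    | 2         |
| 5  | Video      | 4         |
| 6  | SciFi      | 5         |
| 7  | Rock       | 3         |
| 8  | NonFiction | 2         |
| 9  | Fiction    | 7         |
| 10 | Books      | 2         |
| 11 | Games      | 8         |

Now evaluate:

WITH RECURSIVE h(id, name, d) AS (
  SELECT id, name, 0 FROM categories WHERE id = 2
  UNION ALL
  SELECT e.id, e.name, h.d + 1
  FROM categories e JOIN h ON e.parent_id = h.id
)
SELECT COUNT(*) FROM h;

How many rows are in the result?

Base: id=2 (Music) at d 0.
Iteration 1: rows with parent_id in {2} -> Classical (id 3, d 1), Mystery (id 4, d 1), NonFiction (id 8, d 1), Books (id 10, d 1).
Iteration 2: rows with parent_id in {3,4,8,10} -> Video (id 5, d 2), Rock (id 7, d 2), Games (id 11, d 2).
Iteration 3: rows with parent_id in {5,7,11} -> SciFi (id 6, d 3), Fiction (id 9, d 3).
Iteration 4: no rows with parent_id in {6,9}; recursion stops.
Total rows emitted: 10.

10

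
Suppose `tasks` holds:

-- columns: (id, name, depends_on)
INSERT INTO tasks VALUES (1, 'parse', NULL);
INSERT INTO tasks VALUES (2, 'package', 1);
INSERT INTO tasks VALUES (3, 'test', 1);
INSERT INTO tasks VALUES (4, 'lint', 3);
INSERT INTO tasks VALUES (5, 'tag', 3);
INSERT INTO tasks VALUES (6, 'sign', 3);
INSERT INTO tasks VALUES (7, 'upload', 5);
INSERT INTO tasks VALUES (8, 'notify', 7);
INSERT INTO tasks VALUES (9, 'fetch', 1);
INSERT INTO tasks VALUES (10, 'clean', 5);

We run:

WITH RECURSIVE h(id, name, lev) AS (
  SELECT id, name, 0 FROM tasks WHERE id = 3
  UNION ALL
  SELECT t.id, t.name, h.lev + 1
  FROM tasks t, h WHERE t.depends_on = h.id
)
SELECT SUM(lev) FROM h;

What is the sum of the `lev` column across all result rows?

Base: id=3 (test) at lev 0.
Iteration 1: rows with depends_on in {3} -> lint (id 4, lev 1), tag (id 5, lev 1), sign (id 6, lev 1).
Iteration 2: rows with depends_on in {4,5,6} -> upload (id 7, lev 2), clean (id 10, lev 2).
Iteration 3: rows with depends_on in {7,10} -> notify (id 8, lev 3).
Iteration 4: no rows with depends_on in {8}; recursion stops.
SUM(lev) = 0 + 1 + 1 + 1 + 2 + 2 + 3 = 10.

10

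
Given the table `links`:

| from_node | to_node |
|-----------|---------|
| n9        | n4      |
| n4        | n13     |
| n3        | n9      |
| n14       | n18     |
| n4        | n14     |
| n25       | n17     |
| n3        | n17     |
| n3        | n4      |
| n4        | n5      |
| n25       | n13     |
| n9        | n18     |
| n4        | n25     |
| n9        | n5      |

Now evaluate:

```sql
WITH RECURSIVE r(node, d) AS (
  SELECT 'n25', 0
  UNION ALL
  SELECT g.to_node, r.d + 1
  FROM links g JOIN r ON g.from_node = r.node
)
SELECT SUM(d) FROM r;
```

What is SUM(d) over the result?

Base: (n25, d=0).
Iteration 1: edges from {n25} -> (n13, d=1), (n17, d=1).
Iteration 2: no outgoing edges from {n13,n17}; recursion stops.
SUM(d) = 0 + 1 + 1 = 2.

2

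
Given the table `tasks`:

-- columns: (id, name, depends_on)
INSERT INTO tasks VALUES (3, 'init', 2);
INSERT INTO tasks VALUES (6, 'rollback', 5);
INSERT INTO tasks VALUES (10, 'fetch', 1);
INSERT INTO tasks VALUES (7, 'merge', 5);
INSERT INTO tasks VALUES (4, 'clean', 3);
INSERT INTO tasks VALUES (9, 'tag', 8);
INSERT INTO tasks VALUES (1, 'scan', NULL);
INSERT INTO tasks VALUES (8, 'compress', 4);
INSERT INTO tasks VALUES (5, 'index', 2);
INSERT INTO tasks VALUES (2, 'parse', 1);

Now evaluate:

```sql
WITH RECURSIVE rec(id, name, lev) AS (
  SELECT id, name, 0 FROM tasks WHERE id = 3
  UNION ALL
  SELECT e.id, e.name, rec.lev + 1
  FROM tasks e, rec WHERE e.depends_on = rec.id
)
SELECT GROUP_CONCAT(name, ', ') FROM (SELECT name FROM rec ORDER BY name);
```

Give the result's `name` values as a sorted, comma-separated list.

Base: id=3 (init) at lev 0.
Iteration 1: rows with depends_on in {3} -> clean (id 4, lev 1).
Iteration 2: rows with depends_on in {4} -> compress (id 8, lev 2).
Iteration 3: rows with depends_on in {8} -> tag (id 9, lev 3).
Iteration 4: no rows with depends_on in {9}; recursion stops.

clean, compress, init, tag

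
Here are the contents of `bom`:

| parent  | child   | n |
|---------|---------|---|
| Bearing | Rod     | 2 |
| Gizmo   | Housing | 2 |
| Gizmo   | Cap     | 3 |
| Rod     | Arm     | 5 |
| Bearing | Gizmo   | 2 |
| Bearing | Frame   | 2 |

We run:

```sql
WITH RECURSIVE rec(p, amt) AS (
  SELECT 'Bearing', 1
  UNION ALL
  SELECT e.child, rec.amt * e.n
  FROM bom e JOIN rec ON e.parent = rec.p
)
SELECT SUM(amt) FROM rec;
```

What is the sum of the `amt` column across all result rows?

27

Base: (Bearing, amt=1).
Iteration 1: components of {Bearing} -> Frame = 1*2 = 2, Gizmo = 1*2 = 2, Rod = 1*2 = 2.
Iteration 2: components of {Frame,Gizmo,Rod} -> Arm = 2*5 = 10, Cap = 2*3 = 6, Housing = 2*2 = 4.
Iteration 3: no further components; recursion stops.
SUM(amt) = 1 + 2 + 2 + 2 + 6 + 4 + 10 = 27.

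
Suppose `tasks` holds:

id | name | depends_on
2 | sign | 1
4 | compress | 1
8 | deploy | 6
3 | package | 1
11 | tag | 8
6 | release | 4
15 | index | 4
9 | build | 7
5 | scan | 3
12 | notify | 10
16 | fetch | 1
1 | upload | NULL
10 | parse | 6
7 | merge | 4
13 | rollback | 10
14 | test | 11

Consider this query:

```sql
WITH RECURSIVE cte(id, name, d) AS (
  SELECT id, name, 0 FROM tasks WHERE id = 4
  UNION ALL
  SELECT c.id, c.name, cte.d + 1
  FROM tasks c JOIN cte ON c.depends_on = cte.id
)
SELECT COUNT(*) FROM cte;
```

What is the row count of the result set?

Base: id=4 (compress) at d 0.
Iteration 1: rows with depends_on in {4} -> release (id 6, d 1), merge (id 7, d 1), index (id 15, d 1).
Iteration 2: rows with depends_on in {6,7,15} -> deploy (id 8, d 2), build (id 9, d 2), parse (id 10, d 2).
Iteration 3: rows with depends_on in {8,9,10} -> tag (id 11, d 3), notify (id 12, d 3), rollback (id 13, d 3).
Iteration 4: rows with depends_on in {11,12,13} -> test (id 14, d 4).
Iteration 5: no rows with depends_on in {14}; recursion stops.
Total rows emitted: 11.

11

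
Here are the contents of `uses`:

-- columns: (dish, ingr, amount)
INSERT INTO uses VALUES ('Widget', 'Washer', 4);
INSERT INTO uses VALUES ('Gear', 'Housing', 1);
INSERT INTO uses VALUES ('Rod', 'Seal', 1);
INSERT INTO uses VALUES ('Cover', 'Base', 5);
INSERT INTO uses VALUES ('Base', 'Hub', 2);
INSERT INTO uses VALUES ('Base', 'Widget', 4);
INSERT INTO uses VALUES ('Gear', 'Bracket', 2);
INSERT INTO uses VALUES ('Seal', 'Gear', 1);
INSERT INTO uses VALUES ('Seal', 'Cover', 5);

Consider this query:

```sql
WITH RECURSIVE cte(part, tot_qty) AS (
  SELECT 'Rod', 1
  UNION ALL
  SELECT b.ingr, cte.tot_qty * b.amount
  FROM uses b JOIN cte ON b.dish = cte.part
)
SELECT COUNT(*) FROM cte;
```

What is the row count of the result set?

10

Base: (Rod, tot_qty=1).
Iteration 1: components of {Rod} -> Seal = 1*1 = 1.
Iteration 2: components of {Seal} -> Cover = 1*5 = 5, Gear = 1*1 = 1.
Iteration 3: components of {Cover,Gear} -> Base = 5*5 = 25, Bracket = 1*2 = 2, Housing = 1*1 = 1.
Iteration 4: components of {Base,Bracket,Housing} -> Hub = 25*2 = 50, Widget = 25*4 = 100.
Iteration 5: components of {Hub,Widget} -> Washer = 100*4 = 400.
Iteration 6: no further components; recursion stops.
Total rows emitted: 10.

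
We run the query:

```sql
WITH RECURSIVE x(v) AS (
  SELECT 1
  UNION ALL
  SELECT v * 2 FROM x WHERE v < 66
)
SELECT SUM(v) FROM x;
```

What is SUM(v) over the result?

Base: v=1.
Iteration 1: 1 < 66 holds -> v = 1 * 2 = 2.
Iteration 2: 2 < 66 holds -> v = 2 * 2 = 4.
Iteration 3: 4 < 66 holds -> v = 4 * 2 = 8.
Iteration 4: 8 < 66 holds -> v = 8 * 2 = 16.
Iteration 5: 16 < 66 holds -> v = 16 * 2 = 32.
Iteration 6: 32 < 66 holds -> v = 32 * 2 = 64.
Iteration 7: 64 < 66 holds -> v = 64 * 2 = 128.
Iteration 8: 128 < 66 fails; recursion stops.
SUM(v) = 1 + 2 + 4 + 8 + 16 + 32 + 64 + 128 = 255.

255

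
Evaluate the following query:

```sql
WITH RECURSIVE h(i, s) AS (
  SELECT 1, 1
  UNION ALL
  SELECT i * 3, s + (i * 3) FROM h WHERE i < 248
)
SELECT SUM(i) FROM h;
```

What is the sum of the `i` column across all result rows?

Base: i=1, s=1.
Iteration 1: 1 < 248 holds -> i = 1 * 3 = 3, s = 1 + 3 = 4.
Iteration 2: 3 < 248 holds -> i = 3 * 3 = 9, s = 4 + 9 = 13.
Iteration 3: 9 < 248 holds -> i = 9 * 3 = 27, s = 13 + 27 = 40.
Iteration 4: 27 < 248 holds -> i = 27 * 3 = 81, s = 40 + 81 = 121.
Iteration 5: 81 < 248 holds -> i = 81 * 3 = 243, s = 121 + 243 = 364.
Iteration 6: 243 < 248 holds -> i = 243 * 3 = 729, s = 364 + 729 = 1093.
Iteration 7: 729 < 248 fails; recursion stops.
SUM(i) = 1 + 3 + 9 + 27 + 81 + 243 + 729 = 1093.

1093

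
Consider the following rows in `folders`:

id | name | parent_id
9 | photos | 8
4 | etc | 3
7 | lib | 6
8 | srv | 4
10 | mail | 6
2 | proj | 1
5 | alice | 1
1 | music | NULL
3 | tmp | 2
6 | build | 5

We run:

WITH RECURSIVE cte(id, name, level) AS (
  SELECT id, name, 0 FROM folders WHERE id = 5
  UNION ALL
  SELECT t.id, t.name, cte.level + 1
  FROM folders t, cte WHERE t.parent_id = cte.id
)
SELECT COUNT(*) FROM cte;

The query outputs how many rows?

4

Base: id=5 (alice) at level 0.
Iteration 1: rows with parent_id in {5} -> build (id 6, level 1).
Iteration 2: rows with parent_id in {6} -> lib (id 7, level 2), mail (id 10, level 2).
Iteration 3: no rows with parent_id in {7,10}; recursion stops.
Total rows emitted: 4.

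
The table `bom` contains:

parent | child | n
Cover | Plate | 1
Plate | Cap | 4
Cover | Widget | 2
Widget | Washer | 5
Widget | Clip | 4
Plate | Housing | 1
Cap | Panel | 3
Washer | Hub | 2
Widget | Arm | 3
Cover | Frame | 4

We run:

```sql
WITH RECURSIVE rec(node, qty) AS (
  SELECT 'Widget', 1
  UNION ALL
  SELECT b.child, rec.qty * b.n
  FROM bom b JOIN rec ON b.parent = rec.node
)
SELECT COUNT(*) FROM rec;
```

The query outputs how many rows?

Base: (Widget, qty=1).
Iteration 1: components of {Widget} -> Arm = 1*3 = 3, Clip = 1*4 = 4, Washer = 1*5 = 5.
Iteration 2: components of {Arm,Clip,Washer} -> Hub = 5*2 = 10.
Iteration 3: no further components; recursion stops.
Total rows emitted: 5.

5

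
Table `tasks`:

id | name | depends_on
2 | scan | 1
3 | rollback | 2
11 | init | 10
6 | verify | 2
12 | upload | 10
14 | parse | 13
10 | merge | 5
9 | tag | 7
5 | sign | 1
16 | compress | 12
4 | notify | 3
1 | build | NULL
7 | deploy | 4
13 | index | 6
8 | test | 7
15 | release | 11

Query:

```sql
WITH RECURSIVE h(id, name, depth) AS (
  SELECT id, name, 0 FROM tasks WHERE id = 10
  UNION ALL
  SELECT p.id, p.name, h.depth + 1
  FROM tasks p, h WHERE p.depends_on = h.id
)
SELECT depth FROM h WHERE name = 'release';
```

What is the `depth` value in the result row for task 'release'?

2

Base: id=10 (merge) at depth 0.
Iteration 1: rows with depends_on in {10} -> init (id 11, depth 1), upload (id 12, depth 1).
Iteration 2: rows with depends_on in {11,12} -> release (id 15, depth 2), compress (id 16, depth 2).
Iteration 3: no rows with depends_on in {15,16}; recursion stops.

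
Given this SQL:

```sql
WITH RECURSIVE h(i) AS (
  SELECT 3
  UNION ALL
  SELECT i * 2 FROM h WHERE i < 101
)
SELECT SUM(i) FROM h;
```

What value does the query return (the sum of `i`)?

381

Base: i=3.
Iteration 1: 3 < 101 holds -> i = 3 * 2 = 6.
Iteration 2: 6 < 101 holds -> i = 6 * 2 = 12.
Iteration 3: 12 < 101 holds -> i = 12 * 2 = 24.
Iteration 4: 24 < 101 holds -> i = 24 * 2 = 48.
Iteration 5: 48 < 101 holds -> i = 48 * 2 = 96.
Iteration 6: 96 < 101 holds -> i = 96 * 2 = 192.
Iteration 7: 192 < 101 fails; recursion stops.
SUM(i) = 3 + 6 + 12 + 24 + 48 + 96 + 192 = 381.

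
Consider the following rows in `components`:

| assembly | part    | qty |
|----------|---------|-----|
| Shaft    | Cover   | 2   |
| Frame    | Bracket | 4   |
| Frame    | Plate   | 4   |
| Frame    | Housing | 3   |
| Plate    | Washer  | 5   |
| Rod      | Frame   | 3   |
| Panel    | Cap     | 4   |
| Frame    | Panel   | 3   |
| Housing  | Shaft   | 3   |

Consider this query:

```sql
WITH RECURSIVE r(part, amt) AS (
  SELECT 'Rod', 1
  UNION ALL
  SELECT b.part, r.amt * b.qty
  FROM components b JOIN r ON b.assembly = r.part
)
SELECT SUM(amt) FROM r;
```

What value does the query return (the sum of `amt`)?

Base: (Rod, amt=1).
Iteration 1: components of {Rod} -> Frame = 1*3 = 3.
Iteration 2: components of {Frame} -> Bracket = 3*4 = 12, Housing = 3*3 = 9, Panel = 3*3 = 9, Plate = 3*4 = 12.
Iteration 3: components of {Bracket,Housing,Panel,Plate} -> Cap = 9*4 = 36, Shaft = 9*3 = 27, Washer = 12*5 = 60.
Iteration 4: components of {Cap,Shaft,Washer} -> Cover = 27*2 = 54.
Iteration 5: no further components; recursion stops.
SUM(amt) = 1 + 3 + 9 + 9 + 12 + 12 + 27 + 36 + 60 + 54 = 223.

223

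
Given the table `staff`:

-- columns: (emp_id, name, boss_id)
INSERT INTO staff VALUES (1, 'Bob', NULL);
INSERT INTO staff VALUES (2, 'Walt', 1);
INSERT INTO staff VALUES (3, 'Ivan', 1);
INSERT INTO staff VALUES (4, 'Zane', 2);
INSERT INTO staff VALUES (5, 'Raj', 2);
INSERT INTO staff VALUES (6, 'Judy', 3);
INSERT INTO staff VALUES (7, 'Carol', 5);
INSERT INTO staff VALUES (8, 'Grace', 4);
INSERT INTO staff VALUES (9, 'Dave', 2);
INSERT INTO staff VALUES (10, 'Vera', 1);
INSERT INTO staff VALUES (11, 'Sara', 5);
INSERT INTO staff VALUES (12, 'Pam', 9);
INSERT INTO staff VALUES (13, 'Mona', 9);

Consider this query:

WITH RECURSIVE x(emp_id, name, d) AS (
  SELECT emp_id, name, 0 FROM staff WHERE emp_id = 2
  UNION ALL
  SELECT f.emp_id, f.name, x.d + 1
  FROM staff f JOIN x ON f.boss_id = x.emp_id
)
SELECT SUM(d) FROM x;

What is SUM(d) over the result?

Base: emp_id=2 (Walt) at d 0.
Iteration 1: rows with boss_id in {2} -> Zane (id 4, d 1), Raj (id 5, d 1), Dave (id 9, d 1).
Iteration 2: rows with boss_id in {4,5,9} -> Carol (id 7, d 2), Grace (id 8, d 2), Sara (id 11, d 2), Pam (id 12, d 2), Mona (id 13, d 2).
Iteration 3: no rows with boss_id in {7,8,11,12,13}; recursion stops.
SUM(d) = 0 + 1 + 1 + 1 + 2 + 2 + 2 + 2 + 2 = 13.

13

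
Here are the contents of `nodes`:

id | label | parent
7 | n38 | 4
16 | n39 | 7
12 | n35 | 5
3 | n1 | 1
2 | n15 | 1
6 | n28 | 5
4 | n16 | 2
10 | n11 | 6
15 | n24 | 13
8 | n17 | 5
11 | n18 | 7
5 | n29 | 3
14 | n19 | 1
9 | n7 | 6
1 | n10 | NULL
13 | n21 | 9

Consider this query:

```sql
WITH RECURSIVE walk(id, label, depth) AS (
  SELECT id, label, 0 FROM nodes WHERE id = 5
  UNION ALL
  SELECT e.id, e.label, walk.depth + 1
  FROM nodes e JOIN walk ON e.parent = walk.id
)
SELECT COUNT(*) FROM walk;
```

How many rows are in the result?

8

Base: id=5 (n29) at depth 0.
Iteration 1: rows with parent in {5} -> n28 (id 6, depth 1), n17 (id 8, depth 1), n35 (id 12, depth 1).
Iteration 2: rows with parent in {6,8,12} -> n7 (id 9, depth 2), n11 (id 10, depth 2).
Iteration 3: rows with parent in {9,10} -> n21 (id 13, depth 3).
Iteration 4: rows with parent in {13} -> n24 (id 15, depth 4).
Iteration 5: no rows with parent in {15}; recursion stops.
Total rows emitted: 8.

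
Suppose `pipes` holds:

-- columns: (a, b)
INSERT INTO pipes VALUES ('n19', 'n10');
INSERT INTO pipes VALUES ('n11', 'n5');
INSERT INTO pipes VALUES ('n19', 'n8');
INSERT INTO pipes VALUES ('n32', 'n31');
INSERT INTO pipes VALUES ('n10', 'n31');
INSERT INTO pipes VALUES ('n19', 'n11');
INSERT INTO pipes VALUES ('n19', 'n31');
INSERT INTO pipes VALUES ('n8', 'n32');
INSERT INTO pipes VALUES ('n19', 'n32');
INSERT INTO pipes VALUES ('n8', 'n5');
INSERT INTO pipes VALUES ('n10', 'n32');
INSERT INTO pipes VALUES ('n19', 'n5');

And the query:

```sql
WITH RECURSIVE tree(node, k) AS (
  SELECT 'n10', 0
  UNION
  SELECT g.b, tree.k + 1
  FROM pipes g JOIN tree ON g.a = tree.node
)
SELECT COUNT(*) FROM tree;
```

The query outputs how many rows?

Base: (n10, k=0).
Iteration 1: edges from {n10} -> (n31, k=1), (n32, k=1).
Iteration 2: edges from {n31,n32} -> (n31, k=2).
Iteration 3: no outgoing edges from {n31}; recursion stops.
Total rows emitted: 4.

4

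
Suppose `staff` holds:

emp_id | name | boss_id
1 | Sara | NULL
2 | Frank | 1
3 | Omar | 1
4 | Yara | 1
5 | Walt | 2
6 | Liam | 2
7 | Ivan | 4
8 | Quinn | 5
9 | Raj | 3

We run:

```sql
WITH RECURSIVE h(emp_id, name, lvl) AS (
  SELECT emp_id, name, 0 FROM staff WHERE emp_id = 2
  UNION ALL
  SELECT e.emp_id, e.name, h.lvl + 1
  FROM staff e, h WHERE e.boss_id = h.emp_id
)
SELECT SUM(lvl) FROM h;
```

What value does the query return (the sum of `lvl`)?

4

Base: emp_id=2 (Frank) at lvl 0.
Iteration 1: rows with boss_id in {2} -> Walt (id 5, lvl 1), Liam (id 6, lvl 1).
Iteration 2: rows with boss_id in {5,6} -> Quinn (id 8, lvl 2).
Iteration 3: no rows with boss_id in {8}; recursion stops.
SUM(lvl) = 0 + 1 + 1 + 2 = 4.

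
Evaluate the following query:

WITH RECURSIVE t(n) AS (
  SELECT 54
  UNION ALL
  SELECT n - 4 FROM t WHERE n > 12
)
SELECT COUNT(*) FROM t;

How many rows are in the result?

Base: n=54.
Iteration 1: 54 > 12 holds -> n = 54 - 4 = 50.
Iteration 2: 50 > 12 holds -> n = 50 - 4 = 46.
Iteration 3: 46 > 12 holds -> n = 46 - 4 = 42.
Iteration 4: 42 > 12 holds -> n = 42 - 4 = 38.
Iteration 5: 38 > 12 holds -> n = 38 - 4 = 34.
Iteration 6: 34 > 12 holds -> n = 34 - 4 = 30.
Iteration 7: 30 > 12 holds -> n = 30 - 4 = 26.
Iteration 8: 26 > 12 holds -> n = 26 - 4 = 22.
Iteration 9: 22 > 12 holds -> n = 22 - 4 = 18.
Iteration 10: 18 > 12 holds -> n = 18 - 4 = 14.
Iteration 11: 14 > 12 holds -> n = 14 - 4 = 10.
Iteration 12: 10 > 12 fails; recursion stops.
Total rows emitted: 12.

12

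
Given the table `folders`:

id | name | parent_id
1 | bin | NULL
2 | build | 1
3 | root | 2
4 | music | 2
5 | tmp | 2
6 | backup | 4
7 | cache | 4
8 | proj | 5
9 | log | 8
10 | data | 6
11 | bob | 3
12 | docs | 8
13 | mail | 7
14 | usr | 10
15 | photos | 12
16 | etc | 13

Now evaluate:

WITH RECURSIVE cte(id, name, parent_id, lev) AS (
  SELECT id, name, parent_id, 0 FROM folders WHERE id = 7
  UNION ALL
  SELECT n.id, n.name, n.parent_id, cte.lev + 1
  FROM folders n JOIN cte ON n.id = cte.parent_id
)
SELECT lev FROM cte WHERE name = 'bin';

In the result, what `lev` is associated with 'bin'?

3

Base: id=7 (cache), parent_id=4, lev 0.
Iteration 1: join on id=4 -> music (id 4, parent_id=2, lev 1).
Iteration 2: join on id=2 -> build (id 2, parent_id=1, lev 2).
Iteration 3: join on id=1 -> bin (id 1, parent_id=NULL, lev 3).
Iteration 4: parent_id is NULL; no match; recursion stops.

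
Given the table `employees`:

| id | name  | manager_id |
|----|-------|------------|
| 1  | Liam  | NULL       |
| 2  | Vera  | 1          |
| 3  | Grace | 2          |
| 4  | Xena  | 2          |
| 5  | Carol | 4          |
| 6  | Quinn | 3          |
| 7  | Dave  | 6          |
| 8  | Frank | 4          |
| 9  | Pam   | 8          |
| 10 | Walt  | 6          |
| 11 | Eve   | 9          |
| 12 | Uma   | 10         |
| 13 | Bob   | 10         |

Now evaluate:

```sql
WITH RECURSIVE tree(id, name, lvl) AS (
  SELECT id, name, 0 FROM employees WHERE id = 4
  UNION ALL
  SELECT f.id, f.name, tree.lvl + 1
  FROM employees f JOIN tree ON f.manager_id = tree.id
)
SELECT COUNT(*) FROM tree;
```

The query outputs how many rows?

5

Base: id=4 (Xena) at lvl 0.
Iteration 1: rows with manager_id in {4} -> Carol (id 5, lvl 1), Frank (id 8, lvl 1).
Iteration 2: rows with manager_id in {5,8} -> Pam (id 9, lvl 2).
Iteration 3: rows with manager_id in {9} -> Eve (id 11, lvl 3).
Iteration 4: no rows with manager_id in {11}; recursion stops.
Total rows emitted: 5.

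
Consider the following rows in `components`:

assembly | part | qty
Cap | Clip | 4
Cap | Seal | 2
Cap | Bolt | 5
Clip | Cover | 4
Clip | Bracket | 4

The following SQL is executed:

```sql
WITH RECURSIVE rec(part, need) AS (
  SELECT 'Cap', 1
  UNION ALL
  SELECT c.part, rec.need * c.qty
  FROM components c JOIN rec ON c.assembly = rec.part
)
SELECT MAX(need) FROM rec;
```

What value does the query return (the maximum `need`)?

Base: (Cap, need=1).
Iteration 1: components of {Cap} -> Bolt = 1*5 = 5, Clip = 1*4 = 4, Seal = 1*2 = 2.
Iteration 2: components of {Bolt,Clip,Seal} -> Bracket = 4*4 = 16, Cover = 4*4 = 16.
Iteration 3: no further components; recursion stops.
need values: 1, 4, 2, 5, 16, 16; the maximum is 16.

16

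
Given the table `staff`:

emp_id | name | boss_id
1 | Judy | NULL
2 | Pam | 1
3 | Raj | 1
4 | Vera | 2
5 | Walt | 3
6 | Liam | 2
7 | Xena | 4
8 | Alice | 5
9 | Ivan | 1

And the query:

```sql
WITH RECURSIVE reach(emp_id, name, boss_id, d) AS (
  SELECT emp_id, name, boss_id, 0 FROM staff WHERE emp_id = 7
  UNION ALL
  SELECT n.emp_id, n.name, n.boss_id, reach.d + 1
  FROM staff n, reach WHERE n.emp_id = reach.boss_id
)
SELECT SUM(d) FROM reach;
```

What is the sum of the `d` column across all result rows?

Base: emp_id=7 (Xena), boss_id=4, d 0.
Iteration 1: join on emp_id=4 -> Vera (id 4, boss_id=2, d 1).
Iteration 2: join on emp_id=2 -> Pam (id 2, boss_id=1, d 2).
Iteration 3: join on emp_id=1 -> Judy (id 1, boss_id=NULL, d 3).
Iteration 4: boss_id is NULL; no match; recursion stops.
SUM(d) = 0 + 1 + 2 + 3 = 6.

6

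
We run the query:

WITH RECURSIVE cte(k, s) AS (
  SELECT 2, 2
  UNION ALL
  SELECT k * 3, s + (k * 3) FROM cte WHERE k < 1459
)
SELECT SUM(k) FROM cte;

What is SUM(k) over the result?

6560

Base: k=2, s=2.
Iteration 1: 2 < 1459 holds -> k = 2 * 3 = 6, s = 2 + 6 = 8.
Iteration 2: 6 < 1459 holds -> k = 6 * 3 = 18, s = 8 + 18 = 26.
Iteration 3: 18 < 1459 holds -> k = 18 * 3 = 54, s = 26 + 54 = 80.
Iteration 4: 54 < 1459 holds -> k = 54 * 3 = 162, s = 80 + 162 = 242.
Iteration 5: 162 < 1459 holds -> k = 162 * 3 = 486, s = 242 + 486 = 728.
Iteration 6: 486 < 1459 holds -> k = 486 * 3 = 1458, s = 728 + 1458 = 2186.
Iteration 7: 1458 < 1459 holds -> k = 1458 * 3 = 4374, s = 2186 + 4374 = 6560.
Iteration 8: 4374 < 1459 fails; recursion stops.
SUM(k) = 2 + 6 + 18 + 54 + 162 + 486 + 1458 + 4374 = 6560.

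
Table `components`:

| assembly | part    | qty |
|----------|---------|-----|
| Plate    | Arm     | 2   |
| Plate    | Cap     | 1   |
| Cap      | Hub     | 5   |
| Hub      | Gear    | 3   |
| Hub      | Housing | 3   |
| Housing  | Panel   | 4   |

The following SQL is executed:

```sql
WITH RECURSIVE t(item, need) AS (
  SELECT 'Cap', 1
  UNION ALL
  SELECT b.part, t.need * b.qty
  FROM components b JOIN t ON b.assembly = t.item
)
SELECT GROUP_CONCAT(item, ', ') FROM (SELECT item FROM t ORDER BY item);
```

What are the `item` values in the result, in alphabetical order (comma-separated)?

Cap, Gear, Housing, Hub, Panel

Base: (Cap, need=1).
Iteration 1: components of {Cap} -> Hub = 1*5 = 5.
Iteration 2: components of {Hub} -> Gear = 5*3 = 15, Housing = 5*3 = 15.
Iteration 3: components of {Gear,Housing} -> Panel = 15*4 = 60.
Iteration 4: no further components; recursion stops.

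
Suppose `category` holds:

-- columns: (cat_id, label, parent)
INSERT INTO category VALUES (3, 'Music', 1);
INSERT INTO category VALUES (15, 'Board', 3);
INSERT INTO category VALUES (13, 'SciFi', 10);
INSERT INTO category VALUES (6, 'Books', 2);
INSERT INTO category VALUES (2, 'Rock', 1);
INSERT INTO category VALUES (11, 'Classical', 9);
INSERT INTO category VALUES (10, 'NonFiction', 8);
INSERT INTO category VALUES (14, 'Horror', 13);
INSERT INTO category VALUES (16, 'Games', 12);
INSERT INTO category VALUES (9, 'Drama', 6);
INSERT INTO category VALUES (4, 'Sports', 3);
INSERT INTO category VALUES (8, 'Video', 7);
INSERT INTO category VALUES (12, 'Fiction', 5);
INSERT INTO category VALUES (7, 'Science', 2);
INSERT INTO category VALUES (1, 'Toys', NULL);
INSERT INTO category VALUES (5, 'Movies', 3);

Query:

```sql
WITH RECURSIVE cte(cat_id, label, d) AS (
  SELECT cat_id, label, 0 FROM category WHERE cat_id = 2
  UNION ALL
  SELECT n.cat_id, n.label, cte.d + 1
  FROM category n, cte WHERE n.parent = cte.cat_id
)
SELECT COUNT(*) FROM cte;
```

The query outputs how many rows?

Base: cat_id=2 (Rock) at d 0.
Iteration 1: rows with parent in {2} -> Books (id 6, d 1), Science (id 7, d 1).
Iteration 2: rows with parent in {6,7} -> Video (id 8, d 2), Drama (id 9, d 2).
Iteration 3: rows with parent in {8,9} -> NonFiction (id 10, d 3), Classical (id 11, d 3).
Iteration 4: rows with parent in {10,11} -> SciFi (id 13, d 4).
Iteration 5: rows with parent in {13} -> Horror (id 14, d 5).
Iteration 6: no rows with parent in {14}; recursion stops.
Total rows emitted: 9.

9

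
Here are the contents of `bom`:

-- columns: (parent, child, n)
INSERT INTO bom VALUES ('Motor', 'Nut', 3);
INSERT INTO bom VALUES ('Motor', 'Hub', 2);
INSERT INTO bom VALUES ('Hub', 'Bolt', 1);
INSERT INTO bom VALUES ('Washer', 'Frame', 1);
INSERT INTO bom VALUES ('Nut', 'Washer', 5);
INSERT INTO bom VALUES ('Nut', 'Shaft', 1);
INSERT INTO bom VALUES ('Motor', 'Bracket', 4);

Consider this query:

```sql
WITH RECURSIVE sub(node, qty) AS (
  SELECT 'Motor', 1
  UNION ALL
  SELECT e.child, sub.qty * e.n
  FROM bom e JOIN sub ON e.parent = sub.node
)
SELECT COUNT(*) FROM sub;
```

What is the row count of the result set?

8

Base: (Motor, qty=1).
Iteration 1: components of {Motor} -> Bracket = 1*4 = 4, Hub = 1*2 = 2, Nut = 1*3 = 3.
Iteration 2: components of {Bracket,Hub,Nut} -> Bolt = 2*1 = 2, Shaft = 3*1 = 3, Washer = 3*5 = 15.
Iteration 3: components of {Bolt,Shaft,Washer} -> Frame = 15*1 = 15.
Iteration 4: no further components; recursion stops.
Total rows emitted: 8.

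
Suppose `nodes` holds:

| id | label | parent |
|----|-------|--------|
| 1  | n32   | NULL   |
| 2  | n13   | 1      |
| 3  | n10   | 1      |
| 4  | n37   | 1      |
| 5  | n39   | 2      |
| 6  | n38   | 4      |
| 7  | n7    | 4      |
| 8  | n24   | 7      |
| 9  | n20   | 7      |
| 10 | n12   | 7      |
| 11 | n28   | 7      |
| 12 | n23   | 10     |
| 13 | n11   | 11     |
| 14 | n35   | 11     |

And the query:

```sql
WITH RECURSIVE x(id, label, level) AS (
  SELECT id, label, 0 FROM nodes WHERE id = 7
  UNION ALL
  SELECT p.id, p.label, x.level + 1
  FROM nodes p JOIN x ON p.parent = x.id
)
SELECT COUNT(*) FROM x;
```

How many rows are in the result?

Base: id=7 (n7) at level 0.
Iteration 1: rows with parent in {7} -> n24 (id 8, level 1), n20 (id 9, level 1), n12 (id 10, level 1), n28 (id 11, level 1).
Iteration 2: rows with parent in {8,9,10,11} -> n23 (id 12, level 2), n11 (id 13, level 2), n35 (id 14, level 2).
Iteration 3: no rows with parent in {12,13,14}; recursion stops.
Total rows emitted: 8.

8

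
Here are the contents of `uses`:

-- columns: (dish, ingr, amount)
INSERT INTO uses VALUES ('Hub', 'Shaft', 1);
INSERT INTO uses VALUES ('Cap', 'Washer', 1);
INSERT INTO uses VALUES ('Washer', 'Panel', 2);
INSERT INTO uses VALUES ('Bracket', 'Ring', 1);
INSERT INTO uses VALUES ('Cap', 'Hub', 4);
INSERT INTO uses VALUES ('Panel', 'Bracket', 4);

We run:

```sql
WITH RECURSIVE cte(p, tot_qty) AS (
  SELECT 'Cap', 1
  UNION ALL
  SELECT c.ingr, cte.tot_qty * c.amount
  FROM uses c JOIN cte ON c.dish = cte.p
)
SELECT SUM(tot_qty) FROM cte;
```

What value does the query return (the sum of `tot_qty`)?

28

Base: (Cap, tot_qty=1).
Iteration 1: components of {Cap} -> Hub = 1*4 = 4, Washer = 1*1 = 1.
Iteration 2: components of {Hub,Washer} -> Panel = 1*2 = 2, Shaft = 4*1 = 4.
Iteration 3: components of {Panel,Shaft} -> Bracket = 2*4 = 8.
Iteration 4: components of {Bracket} -> Ring = 8*1 = 8.
Iteration 5: no further components; recursion stops.
SUM(tot_qty) = 1 + 1 + 4 + 2 + 4 + 8 + 8 = 28.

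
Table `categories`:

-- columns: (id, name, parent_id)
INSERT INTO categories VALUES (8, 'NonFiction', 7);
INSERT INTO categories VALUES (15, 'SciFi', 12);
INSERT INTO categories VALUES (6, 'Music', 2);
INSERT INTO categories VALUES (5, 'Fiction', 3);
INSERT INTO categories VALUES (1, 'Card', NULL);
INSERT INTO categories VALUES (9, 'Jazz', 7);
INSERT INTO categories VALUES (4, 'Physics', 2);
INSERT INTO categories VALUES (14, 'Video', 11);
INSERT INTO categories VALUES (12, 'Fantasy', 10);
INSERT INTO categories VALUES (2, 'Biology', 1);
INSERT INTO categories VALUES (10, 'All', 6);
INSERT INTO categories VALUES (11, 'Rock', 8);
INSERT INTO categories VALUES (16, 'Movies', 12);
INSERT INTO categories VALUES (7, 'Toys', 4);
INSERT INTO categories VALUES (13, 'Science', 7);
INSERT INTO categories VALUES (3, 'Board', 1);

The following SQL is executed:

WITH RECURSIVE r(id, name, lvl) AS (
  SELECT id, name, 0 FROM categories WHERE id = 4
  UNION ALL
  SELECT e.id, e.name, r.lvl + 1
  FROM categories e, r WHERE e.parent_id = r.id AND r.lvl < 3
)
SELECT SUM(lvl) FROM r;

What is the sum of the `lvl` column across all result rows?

10

Base: id=4 (Physics) at lvl 0.
Iteration 1: rows with parent_id in {4} -> Toys (id 7, lvl 1).
Iteration 2: rows with parent_id in {7} -> NonFiction (id 8, lvl 2), Jazz (id 9, lvl 2), Science (id 13, lvl 2).
Iteration 3: rows with parent_id in {8,9,13} -> Rock (id 11, lvl 3).
Iteration 4: lvl < 3 fails for all current rows; recursion stops.
SUM(lvl) = 0 + 1 + 2 + 2 + 2 + 3 = 10.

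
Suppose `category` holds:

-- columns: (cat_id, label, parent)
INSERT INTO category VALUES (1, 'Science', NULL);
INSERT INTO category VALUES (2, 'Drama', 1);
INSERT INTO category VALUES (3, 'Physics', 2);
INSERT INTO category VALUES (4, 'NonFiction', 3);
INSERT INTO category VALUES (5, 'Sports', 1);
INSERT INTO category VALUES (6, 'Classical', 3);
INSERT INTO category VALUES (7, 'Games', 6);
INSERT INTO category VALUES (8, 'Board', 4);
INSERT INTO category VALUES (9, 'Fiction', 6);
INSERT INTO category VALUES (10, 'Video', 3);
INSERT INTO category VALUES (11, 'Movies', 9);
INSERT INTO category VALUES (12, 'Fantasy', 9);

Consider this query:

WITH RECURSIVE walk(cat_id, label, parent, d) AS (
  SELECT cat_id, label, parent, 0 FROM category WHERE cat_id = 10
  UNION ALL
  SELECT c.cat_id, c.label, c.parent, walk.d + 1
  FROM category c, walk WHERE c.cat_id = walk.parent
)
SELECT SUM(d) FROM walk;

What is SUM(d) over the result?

Base: cat_id=10 (Video), parent=3, d 0.
Iteration 1: join on cat_id=3 -> Physics (id 3, parent=2, d 1).
Iteration 2: join on cat_id=2 -> Drama (id 2, parent=1, d 2).
Iteration 3: join on cat_id=1 -> Science (id 1, parent=NULL, d 3).
Iteration 4: parent is NULL; no match; recursion stops.
SUM(d) = 0 + 1 + 2 + 3 = 6.

6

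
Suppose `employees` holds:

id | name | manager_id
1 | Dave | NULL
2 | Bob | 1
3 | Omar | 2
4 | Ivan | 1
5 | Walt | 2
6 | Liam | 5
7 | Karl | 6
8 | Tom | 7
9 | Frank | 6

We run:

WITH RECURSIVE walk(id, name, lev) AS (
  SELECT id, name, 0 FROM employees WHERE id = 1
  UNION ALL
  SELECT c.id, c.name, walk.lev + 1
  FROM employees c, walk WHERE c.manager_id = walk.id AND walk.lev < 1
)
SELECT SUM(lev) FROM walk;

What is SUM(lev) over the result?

2

Base: id=1 (Dave) at lev 0.
Iteration 1: rows with manager_id in {1} -> Bob (id 2, lev 1), Ivan (id 4, lev 1).
Iteration 2: lev < 1 fails for all current rows; recursion stops.
SUM(lev) = 0 + 1 + 1 = 2.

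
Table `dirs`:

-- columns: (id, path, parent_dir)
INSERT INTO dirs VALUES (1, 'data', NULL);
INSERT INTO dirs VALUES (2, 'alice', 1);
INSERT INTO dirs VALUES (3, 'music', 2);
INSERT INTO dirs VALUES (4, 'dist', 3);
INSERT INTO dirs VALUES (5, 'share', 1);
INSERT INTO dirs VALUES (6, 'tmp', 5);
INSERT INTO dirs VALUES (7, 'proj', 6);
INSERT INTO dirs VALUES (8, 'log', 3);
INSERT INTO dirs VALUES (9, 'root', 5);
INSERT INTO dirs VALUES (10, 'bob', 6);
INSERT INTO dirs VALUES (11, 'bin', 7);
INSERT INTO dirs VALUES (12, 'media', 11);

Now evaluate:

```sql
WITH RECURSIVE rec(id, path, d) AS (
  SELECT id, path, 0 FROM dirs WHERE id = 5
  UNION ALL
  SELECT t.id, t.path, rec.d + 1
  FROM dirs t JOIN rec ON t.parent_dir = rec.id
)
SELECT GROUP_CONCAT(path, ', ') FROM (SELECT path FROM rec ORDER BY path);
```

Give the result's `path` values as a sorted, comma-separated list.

Base: id=5 (share) at d 0.
Iteration 1: rows with parent_dir in {5} -> tmp (id 6, d 1), root (id 9, d 1).
Iteration 2: rows with parent_dir in {6,9} -> proj (id 7, d 2), bob (id 10, d 2).
Iteration 3: rows with parent_dir in {7,10} -> bin (id 11, d 3).
Iteration 4: rows with parent_dir in {11} -> media (id 12, d 4).
Iteration 5: no rows with parent_dir in {12}; recursion stops.

bin, bob, media, proj, root, share, tmp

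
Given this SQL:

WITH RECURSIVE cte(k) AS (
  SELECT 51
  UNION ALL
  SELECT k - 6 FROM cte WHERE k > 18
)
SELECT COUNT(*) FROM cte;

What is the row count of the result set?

7

Base: k=51.
Iteration 1: 51 > 18 holds -> k = 51 - 6 = 45.
Iteration 2: 45 > 18 holds -> k = 45 - 6 = 39.
Iteration 3: 39 > 18 holds -> k = 39 - 6 = 33.
Iteration 4: 33 > 18 holds -> k = 33 - 6 = 27.
Iteration 5: 27 > 18 holds -> k = 27 - 6 = 21.
Iteration 6: 21 > 18 holds -> k = 21 - 6 = 15.
Iteration 7: 15 > 18 fails; recursion stops.
Total rows emitted: 7.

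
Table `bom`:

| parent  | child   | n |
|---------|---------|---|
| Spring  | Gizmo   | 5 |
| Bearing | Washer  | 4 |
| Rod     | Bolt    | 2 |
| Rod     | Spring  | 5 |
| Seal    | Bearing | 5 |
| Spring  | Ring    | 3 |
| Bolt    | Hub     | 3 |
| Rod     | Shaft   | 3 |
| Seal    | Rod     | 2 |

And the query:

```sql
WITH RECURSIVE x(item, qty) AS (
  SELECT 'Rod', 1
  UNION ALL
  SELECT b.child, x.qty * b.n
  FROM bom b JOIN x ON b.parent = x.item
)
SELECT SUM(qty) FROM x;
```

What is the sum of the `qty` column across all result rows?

Base: (Rod, qty=1).
Iteration 1: components of {Rod} -> Bolt = 1*2 = 2, Shaft = 1*3 = 3, Spring = 1*5 = 5.
Iteration 2: components of {Bolt,Shaft,Spring} -> Gizmo = 5*5 = 25, Hub = 2*3 = 6, Ring = 5*3 = 15.
Iteration 3: no further components; recursion stops.
SUM(qty) = 1 + 3 + 5 + 2 + 15 + 25 + 6 = 57.

57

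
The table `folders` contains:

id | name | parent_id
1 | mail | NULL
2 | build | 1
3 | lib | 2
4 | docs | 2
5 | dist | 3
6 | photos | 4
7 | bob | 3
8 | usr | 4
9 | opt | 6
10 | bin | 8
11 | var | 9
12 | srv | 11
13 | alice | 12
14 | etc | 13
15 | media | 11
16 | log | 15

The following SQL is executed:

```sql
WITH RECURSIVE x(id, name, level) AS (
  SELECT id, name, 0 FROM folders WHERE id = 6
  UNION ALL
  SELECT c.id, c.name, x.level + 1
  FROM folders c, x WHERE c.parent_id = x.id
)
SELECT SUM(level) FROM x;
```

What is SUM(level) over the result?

Base: id=6 (photos) at level 0.
Iteration 1: rows with parent_id in {6} -> opt (id 9, level 1).
Iteration 2: rows with parent_id in {9} -> var (id 11, level 2).
Iteration 3: rows with parent_id in {11} -> srv (id 12, level 3), media (id 15, level 3).
Iteration 4: rows with parent_id in {12,15} -> alice (id 13, level 4), log (id 16, level 4).
Iteration 5: rows with parent_id in {13,16} -> etc (id 14, level 5).
Iteration 6: no rows with parent_id in {14}; recursion stops.
SUM(level) = 0 + 1 + 2 + 3 + 3 + 4 + 4 + 5 = 22.

22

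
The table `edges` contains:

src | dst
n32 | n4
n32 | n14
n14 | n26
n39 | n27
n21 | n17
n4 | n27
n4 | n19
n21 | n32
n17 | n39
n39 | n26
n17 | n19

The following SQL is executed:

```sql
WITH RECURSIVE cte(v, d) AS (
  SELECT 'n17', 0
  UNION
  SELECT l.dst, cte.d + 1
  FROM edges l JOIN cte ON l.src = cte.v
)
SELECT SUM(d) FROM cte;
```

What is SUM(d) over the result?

Base: (n17, d=0).
Iteration 1: edges from {n17} -> (n19, d=1), (n39, d=1).
Iteration 2: edges from {n19,n39} -> (n26, d=2), (n27, d=2).
Iteration 3: no outgoing edges from {n26,n27}; recursion stops.
SUM(d) = 0 + 1 + 1 + 2 + 2 = 6.

6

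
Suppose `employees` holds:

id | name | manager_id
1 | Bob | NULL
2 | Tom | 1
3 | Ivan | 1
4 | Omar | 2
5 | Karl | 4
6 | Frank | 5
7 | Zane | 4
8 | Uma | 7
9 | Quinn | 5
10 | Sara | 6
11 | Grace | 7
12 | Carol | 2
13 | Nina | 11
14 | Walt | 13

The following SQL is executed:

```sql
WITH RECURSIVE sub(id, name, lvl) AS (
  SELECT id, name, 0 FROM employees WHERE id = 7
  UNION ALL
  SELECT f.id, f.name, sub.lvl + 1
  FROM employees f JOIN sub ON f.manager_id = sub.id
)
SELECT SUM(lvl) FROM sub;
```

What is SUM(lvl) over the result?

7

Base: id=7 (Zane) at lvl 0.
Iteration 1: rows with manager_id in {7} -> Uma (id 8, lvl 1), Grace (id 11, lvl 1).
Iteration 2: rows with manager_id in {8,11} -> Nina (id 13, lvl 2).
Iteration 3: rows with manager_id in {13} -> Walt (id 14, lvl 3).
Iteration 4: no rows with manager_id in {14}; recursion stops.
SUM(lvl) = 0 + 1 + 1 + 2 + 3 = 7.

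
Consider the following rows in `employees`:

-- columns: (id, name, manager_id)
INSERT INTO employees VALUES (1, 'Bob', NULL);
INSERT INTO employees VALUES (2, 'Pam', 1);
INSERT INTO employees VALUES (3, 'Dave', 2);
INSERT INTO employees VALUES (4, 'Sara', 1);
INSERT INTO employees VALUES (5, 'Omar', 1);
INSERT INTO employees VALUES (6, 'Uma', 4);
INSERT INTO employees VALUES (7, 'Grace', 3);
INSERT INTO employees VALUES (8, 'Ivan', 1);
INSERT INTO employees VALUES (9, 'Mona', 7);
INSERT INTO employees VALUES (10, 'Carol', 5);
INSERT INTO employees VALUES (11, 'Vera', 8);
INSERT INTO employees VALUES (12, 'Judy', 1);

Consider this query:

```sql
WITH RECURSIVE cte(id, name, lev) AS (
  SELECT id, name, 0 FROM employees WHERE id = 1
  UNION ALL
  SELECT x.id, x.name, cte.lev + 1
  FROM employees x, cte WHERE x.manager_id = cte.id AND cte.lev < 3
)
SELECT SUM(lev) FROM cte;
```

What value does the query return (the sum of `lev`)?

Base: id=1 (Bob) at lev 0.
Iteration 1: rows with manager_id in {1} -> Pam (id 2, lev 1), Sara (id 4, lev 1), Omar (id 5, lev 1), Ivan (id 8, lev 1), Judy (id 12, lev 1).
Iteration 2: rows with manager_id in {2,4,5,8,12} -> Dave (id 3, lev 2), Uma (id 6, lev 2), Carol (id 10, lev 2), Vera (id 11, lev 2).
Iteration 3: rows with manager_id in {3,6,10,11} -> Grace (id 7, lev 3).
Iteration 4: lev < 3 fails for all current rows; recursion stops.
SUM(lev) = 0 + 1 + 1 + 1 + 1 + 1 + 2 + 2 + 2 + 2 + 3 = 16.

16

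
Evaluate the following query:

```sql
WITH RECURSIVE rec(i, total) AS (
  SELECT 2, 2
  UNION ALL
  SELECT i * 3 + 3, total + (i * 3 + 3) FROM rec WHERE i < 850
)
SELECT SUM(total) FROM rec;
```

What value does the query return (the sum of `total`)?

5684

Base: i=2, total=2.
Iteration 1: 2 < 850 holds -> i = 2 * 3 + 3 = 9, total = 2 + 9 = 11.
Iteration 2: 9 < 850 holds -> i = 9 * 3 + 3 = 30, total = 11 + 30 = 41.
Iteration 3: 30 < 850 holds -> i = 30 * 3 + 3 = 93, total = 41 + 93 = 134.
Iteration 4: 93 < 850 holds -> i = 93 * 3 + 3 = 282, total = 134 + 282 = 416.
Iteration 5: 282 < 850 holds -> i = 282 * 3 + 3 = 849, total = 416 + 849 = 1265.
Iteration 6: 849 < 850 holds -> i = 849 * 3 + 3 = 2550, total = 1265 + 2550 = 3815.
Iteration 7: 2550 < 850 fails; recursion stops.
SUM(total) = 2 + 11 + 41 + 134 + 416 + 1265 + 3815 = 5684.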